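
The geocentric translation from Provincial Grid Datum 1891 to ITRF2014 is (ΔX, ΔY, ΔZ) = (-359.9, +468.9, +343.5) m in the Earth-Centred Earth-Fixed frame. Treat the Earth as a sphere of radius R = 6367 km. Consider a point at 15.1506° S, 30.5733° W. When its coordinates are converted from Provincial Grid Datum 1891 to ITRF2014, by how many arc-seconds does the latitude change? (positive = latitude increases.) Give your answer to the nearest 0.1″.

Δφ = 6.1″

sin φ = -0.261357, cos φ = 0.965242, sin λ = -0.508640, cos λ = 0.860979.
North component: ΔN = −sin φ cos λ·ΔX − sin φ sin λ·ΔY + cos φ·ΔZ = −(-0.261357)(0.860979)(-359.9) − (-0.261357)(-0.508640)(468.9) + (0.965242)(343.5) = 188.24 m.
1° of latitude spans πR/180 = 111125 m, so Δφ = 188.24 / 111125 × 3600 = 6.098″.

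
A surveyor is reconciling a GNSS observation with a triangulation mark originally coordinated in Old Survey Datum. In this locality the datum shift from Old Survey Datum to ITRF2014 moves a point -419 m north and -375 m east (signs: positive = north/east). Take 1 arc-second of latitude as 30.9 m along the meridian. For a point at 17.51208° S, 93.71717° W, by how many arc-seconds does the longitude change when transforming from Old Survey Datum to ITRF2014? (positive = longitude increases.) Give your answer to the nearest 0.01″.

Δλ = -12.73″

At latitude -17.51208°, cos φ = 0.953654.
1″ of longitude at this latitude = 30.90 × cos φ = 29.4679 m, so Δλ = -375.0 / 29.4679 = -12.726″.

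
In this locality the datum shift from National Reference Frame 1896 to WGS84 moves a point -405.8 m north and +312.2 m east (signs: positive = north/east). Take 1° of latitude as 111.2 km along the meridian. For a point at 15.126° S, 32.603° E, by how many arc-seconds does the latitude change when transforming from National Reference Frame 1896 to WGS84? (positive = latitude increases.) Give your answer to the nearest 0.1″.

Δφ = -13.1″

1° of latitude = 111.2 km, so Δφ = -405.8 / 111200 = -0.0036493° = -13.137″.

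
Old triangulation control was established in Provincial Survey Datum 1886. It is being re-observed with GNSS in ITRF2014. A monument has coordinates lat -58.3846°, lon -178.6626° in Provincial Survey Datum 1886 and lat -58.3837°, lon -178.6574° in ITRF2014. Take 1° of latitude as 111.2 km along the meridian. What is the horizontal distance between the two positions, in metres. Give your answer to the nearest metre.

Δφ = -58.3837° − -58.3846° = +0.0009°; Δλ = -178.6574° − -178.6626° = +0.0052°.
ΔN = Δφ × 111200 = 100.1 m; ΔE = Δλ × 111200 × cos(-58.3846°) = +0.0052 × 111200 × 0.524215 = 303.1 m.
Distance = √(ΔE² + ΔN²) = √(303.1² + 100.1²) = 319.2 m.

319 m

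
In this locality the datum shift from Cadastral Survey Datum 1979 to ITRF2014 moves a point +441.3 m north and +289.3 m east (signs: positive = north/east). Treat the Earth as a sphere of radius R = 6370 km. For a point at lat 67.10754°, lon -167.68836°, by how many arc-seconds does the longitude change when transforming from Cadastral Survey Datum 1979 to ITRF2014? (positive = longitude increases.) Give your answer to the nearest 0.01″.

Δλ = 24.08″

At latitude 67.10754°, cos φ = 0.389003.
One radian of longitude at latitude φ spans R cos φ, so Δλ = ΔE / (R cos φ) = 289.3 / (6370000 × 0.389003) = 1.1675e-04 rad = 24.081″.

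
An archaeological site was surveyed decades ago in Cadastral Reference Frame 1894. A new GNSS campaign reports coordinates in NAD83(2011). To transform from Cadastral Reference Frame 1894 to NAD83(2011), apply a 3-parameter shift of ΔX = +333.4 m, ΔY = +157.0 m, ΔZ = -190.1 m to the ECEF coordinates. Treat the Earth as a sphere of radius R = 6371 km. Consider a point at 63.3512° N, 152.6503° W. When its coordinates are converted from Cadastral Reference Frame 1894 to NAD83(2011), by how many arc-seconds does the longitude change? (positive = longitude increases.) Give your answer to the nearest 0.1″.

Δλ = 1.0″

sin φ = 0.893773, cos φ = 0.448520, sin λ = -0.459420, cos λ = -0.888219.
East component: ΔE = −sin λ·ΔX + cos λ·ΔY = −(-0.459420)(333.4) + (-0.888219)(157.0) = 13.72 m.
1° of latitude spans πR/180 = 111195 m; at latitude φ, 1° of longitude spans that × cos φ = 49873.2 m, so Δλ = 13.72 / 49873.2 × 3600 = 0.990″.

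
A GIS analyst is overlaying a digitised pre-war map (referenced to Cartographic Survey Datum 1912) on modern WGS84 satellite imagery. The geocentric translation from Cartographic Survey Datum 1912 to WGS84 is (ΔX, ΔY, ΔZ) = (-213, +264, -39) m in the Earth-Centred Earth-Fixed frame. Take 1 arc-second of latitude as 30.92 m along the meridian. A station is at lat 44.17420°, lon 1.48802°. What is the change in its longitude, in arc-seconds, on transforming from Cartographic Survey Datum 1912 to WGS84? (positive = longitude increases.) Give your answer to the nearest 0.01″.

Δλ = 12.15″

sin φ = 0.696842, cos φ = 0.717224, sin λ = 0.025968, cos λ = 0.999663.
East component: ΔE = −sin λ·ΔX + cos λ·ΔY = −(0.025968)(-213) + (0.999663)(264) = 269.44 m.
1° of latitude spans 3600 × 30.92 = 111312 m; at latitude φ, 1° of longitude spans that × cos φ = 79835.7 m, so Δλ = 269.44 / 79835.7 × 3600 = 12.150″.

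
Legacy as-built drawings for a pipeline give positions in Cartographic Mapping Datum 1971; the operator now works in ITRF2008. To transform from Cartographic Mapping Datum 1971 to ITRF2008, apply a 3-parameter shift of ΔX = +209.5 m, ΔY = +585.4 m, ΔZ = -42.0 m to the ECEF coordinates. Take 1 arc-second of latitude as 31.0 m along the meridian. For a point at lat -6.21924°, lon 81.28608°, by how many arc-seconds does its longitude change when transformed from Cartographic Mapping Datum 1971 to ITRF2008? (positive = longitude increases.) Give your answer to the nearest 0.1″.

sin φ = -0.108333, cos φ = 0.994115, sin λ = 0.988457, cos λ = 0.151501.
East component: ΔE = −sin λ·ΔX + cos λ·ΔY = −(0.988457)(209.5) + (0.151501)(585.4) = -118.39 m.
1° of latitude spans 3600 × 31.00 = 111600 m; at latitude φ, 1° of longitude spans that × cos φ = 110943.2 m, so Δλ = -118.39 / 110943.2 × 3600 = -3.842″.

Δλ = -3.8″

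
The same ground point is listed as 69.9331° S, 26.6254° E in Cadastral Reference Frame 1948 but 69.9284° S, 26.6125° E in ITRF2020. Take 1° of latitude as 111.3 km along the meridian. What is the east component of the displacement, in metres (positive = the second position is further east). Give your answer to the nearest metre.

ΔE = -493 m

Δφ = -69.9284° − -69.9331° = +0.0047°; Δλ = 26.6125° − 26.6254° = -0.0129°.
ΔN = Δφ × 111300 = 523.1 m; ΔE = Δλ × 111300 × cos(-69.9331°) = -0.0129 × 111300 × 0.343117 = -492.6 m.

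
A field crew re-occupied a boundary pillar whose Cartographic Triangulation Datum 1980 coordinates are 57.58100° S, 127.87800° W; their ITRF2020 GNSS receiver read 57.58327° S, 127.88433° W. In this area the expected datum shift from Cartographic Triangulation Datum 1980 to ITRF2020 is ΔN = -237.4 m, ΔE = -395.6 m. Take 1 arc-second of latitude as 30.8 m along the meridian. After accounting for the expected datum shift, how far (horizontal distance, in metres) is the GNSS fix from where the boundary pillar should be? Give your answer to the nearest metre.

Observed coordinate differences: Δφ = -0.00227°, Δλ = -0.00633°.
Converting to metres (1° lat = 110880 m, cos φ = 0.536107): observed ΔN = -251.7 m, observed ΔE = -376.3 m.
Subtracting the expected shift leaves a residual of -251.7 − (-237.4) = -14.3 m north and -376.3 − (-395.6) = 19.3 m east.
Residual distance = √((-14.3)² + 19.3²) = 24.0 m.

24 m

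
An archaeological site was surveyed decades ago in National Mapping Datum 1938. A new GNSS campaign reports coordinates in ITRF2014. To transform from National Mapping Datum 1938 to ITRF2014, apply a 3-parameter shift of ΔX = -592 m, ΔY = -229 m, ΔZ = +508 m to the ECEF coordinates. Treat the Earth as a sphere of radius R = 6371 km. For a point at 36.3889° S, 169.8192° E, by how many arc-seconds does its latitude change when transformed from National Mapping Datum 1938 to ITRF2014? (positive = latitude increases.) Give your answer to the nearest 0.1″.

Δφ = 23.7″

sin φ = -0.593263, cos φ = 0.805009, sin λ = 0.176755, cos λ = -0.984255.
North component: ΔN = −sin φ cos λ·ΔX − sin φ sin λ·ΔY + cos φ·ΔZ = −(-0.593263)(-0.984255)(-592) − (-0.593263)(0.176755)(-229) + (0.805009)(508) = 730.61 m.
1° of latitude spans πR/180 = 111195 m, so Δφ = 730.61 / 111195 × 3600 = 23.654″.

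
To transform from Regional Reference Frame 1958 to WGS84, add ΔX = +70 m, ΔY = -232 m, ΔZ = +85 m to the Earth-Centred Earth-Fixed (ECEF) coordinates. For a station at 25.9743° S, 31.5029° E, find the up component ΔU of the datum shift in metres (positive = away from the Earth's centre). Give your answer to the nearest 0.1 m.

At φ = -25.9743°, λ = 31.5029°: sin φ = -0.437968, cos φ = 0.898991, sin λ = 0.522542, cos λ = 0.852614.
ΔU = cos φ cos λ·ΔX + cos φ sin λ·ΔY + sin φ·ΔZ = (0.898991)(0.852614)(70) + (0.898991)(0.522542)(-232) + (-0.437968)(85) = -92.56 m.

ΔU = -92.6 m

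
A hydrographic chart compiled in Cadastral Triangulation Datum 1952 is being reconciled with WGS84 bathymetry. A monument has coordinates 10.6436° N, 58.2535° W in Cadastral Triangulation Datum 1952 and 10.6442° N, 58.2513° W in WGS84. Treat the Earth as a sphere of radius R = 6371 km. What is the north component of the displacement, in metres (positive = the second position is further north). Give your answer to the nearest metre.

Δφ = 10.6442° − 10.6436° = +0.0006°; Δλ = -58.2513° − -58.2535° = +0.0022°.
1° along a meridian = πR/180 = 111195 m.
ΔN = Δφ × 111195 = 66.7 m; ΔE = Δλ × 111195 × cos(10.6436°) = +0.0022 × 111195 × 0.982795 = 240.4 m.

ΔN = 67 m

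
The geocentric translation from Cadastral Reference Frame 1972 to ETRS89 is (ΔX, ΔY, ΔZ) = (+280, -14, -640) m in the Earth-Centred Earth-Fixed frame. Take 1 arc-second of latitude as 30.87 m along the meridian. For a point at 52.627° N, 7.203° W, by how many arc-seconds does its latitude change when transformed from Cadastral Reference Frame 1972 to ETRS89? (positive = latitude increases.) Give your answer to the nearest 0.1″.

sin φ = 0.794701, cos φ = 0.607001, sin λ = -0.125385, cos λ = 0.992108.
North component: ΔN = −sin φ cos λ·ΔX − sin φ sin λ·ΔY + cos φ·ΔZ = −(0.794701)(0.992108)(280) − (0.794701)(-0.125385)(-14) + (0.607001)(-640) = -610.64 m.
1° of latitude spans 3600 × 30.87 = 111132 m, so Δφ = -610.64 / 111132 × 3600 = -19.781″.

Δφ = -19.8″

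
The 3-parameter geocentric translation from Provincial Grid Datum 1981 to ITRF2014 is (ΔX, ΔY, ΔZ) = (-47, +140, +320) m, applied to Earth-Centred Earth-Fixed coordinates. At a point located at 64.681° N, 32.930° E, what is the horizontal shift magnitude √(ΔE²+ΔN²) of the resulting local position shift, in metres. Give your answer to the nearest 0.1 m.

176.7 m

The local east axis at (φ, λ) is (−sin λ, cos λ, 0), so ΔE = −sin(32.930°)·(-47) + cos(32.930°)·140 = 143.06 m.
The local north axis is (−sin φ cos λ, −sin φ sin λ, cos φ), giving ΔN = 35.659 − 68.795 + 136.850 = 103.71 m.
Horizontal magnitude = √(ΔE² + ΔN²) = √(143.06² + 103.71²) = 176.70 m.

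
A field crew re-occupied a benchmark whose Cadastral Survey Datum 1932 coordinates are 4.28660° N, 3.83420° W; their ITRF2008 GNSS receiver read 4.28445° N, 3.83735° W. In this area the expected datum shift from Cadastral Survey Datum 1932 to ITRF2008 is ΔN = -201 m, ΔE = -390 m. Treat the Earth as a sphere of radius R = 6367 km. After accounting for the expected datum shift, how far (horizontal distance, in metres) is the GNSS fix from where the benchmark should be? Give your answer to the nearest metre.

Observed coordinate differences: Δφ = -0.00215°, Δλ = -0.00315°.
Converting to metres (1° lat = 111125 m, cos φ = 0.997203): observed ΔN = -238.9 m, observed ΔE = -349.1 m.
Subtracting the expected shift leaves a residual of -238.9 − (-201) = -37.9 m north and -349.1 − (-390) = 40.9 m east.
Residual distance = √((-37.9)² + 40.9²) = 55.8 m.

56 m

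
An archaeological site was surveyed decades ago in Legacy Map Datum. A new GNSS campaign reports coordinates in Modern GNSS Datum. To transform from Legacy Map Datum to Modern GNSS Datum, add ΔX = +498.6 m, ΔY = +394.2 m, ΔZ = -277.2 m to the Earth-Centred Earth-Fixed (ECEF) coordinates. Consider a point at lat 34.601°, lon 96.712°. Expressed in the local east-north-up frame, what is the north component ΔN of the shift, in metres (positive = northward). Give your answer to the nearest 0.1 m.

The local north axis is (−sin φ cos λ, −sin φ sin λ, cos φ), giving ΔN = 33.092 − 222.315 − 228.171 = -417.39 m.

ΔN = -417.4 m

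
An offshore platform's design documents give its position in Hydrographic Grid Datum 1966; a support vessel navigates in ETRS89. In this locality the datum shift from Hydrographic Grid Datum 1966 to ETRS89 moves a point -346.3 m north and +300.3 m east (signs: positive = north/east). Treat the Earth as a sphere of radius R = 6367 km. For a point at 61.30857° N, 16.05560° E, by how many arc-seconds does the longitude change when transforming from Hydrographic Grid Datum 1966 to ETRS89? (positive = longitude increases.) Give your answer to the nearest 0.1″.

Δλ = 20.3″

At latitude 61.30857°, cos φ = 0.480092.
One radian of longitude at latitude φ spans R cos φ, so Δλ = ΔE / (R cos φ) = 300.3 / (6367000 × 0.480092) = 9.8242e-05 rad = 20.264″.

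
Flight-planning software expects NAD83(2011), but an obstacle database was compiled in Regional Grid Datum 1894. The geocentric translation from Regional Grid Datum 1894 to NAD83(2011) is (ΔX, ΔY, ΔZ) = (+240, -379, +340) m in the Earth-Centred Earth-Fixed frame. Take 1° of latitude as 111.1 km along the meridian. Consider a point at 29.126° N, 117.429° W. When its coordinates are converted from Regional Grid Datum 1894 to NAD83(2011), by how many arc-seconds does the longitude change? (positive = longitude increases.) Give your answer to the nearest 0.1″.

sin φ = 0.486732, cos φ = 0.873551, sin λ = -0.887582, cos λ = -0.460649.
East component: ΔE = −sin λ·ΔX + cos λ·ΔY = −(-0.887582)(240) + (-0.460649)(-379) = 387.61 m.
1° of latitude spans 111100 m; at latitude φ, 1° of longitude spans that × cos φ = 97051.6 m, so Δλ = 387.61 / 97051.6 × 3600 = 14.378″.

Δλ = 14.4″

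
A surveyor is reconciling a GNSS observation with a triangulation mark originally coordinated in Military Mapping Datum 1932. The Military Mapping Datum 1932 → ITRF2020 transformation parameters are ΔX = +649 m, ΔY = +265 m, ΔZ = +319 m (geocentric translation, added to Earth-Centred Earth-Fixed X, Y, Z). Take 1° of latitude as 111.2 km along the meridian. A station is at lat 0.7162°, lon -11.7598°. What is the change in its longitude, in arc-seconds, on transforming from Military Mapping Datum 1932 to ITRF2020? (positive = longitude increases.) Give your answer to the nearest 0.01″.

sin φ = 0.012500, cos φ = 0.999922, sin λ = -0.203809, cos λ = 0.979011.
East component: ΔE = −sin λ·ΔX + cos λ·ΔY = −(-0.203809)(649) + (0.979011)(265) = 391.71 m.
1° of latitude spans 111200 m; at latitude φ, 1° of longitude spans that × cos φ = 111191.3 m, so Δλ = 391.71 / 111191.3 × 3600 = 12.682″.

Δλ = 12.68″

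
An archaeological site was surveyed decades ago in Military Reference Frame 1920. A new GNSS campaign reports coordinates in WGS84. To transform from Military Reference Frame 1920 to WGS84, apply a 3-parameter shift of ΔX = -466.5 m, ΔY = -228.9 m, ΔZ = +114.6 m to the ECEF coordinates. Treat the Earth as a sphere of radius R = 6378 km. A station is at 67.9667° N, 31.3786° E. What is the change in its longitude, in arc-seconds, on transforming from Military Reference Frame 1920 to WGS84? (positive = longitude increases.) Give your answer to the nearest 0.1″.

sin φ = 0.926966, cos φ = 0.375145, sin λ = 0.520691, cos λ = 0.853745.
East component: ΔE = −sin λ·ΔX + cos λ·ΔY = −(0.520691)(-466.5) + (0.853745)(-228.9) = 47.48 m.
1° of latitude spans πR/180 = 111317 m; at latitude φ, 1° of longitude spans that × cos φ = 41760.1 m, so Δλ = 47.48 / 41760.1 × 3600 = 4.093″.

Δλ = 4.1″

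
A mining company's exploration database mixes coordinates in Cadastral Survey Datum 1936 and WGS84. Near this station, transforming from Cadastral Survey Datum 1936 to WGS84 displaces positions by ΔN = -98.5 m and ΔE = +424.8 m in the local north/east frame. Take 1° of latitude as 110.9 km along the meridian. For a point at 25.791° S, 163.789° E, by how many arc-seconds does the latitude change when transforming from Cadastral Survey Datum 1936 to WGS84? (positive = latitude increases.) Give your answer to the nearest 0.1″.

Δφ = -3.2″

1° of latitude = 110.9 km, so Δφ = -98.5 / 110900 = -0.0008882° = -3.197″.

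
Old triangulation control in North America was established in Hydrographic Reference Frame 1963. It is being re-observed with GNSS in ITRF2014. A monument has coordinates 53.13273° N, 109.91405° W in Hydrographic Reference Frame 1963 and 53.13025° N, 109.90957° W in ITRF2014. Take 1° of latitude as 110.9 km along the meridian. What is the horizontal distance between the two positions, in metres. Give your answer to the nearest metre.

Δφ = 53.13025° − 53.13273° = -0.00248°; Δλ = -109.90957° − -109.91405° = +0.00448°.
ΔN = Δφ × 110900 = -275.0 m; ΔE = Δλ × 110900 × cos(53.13273°) = +0.00448 × 110900 × 0.599963 = 298.1 m.
Distance = √(ΔE² + ΔN²) = √(298.1² + (-275.0)²) = 405.6 m.

406 m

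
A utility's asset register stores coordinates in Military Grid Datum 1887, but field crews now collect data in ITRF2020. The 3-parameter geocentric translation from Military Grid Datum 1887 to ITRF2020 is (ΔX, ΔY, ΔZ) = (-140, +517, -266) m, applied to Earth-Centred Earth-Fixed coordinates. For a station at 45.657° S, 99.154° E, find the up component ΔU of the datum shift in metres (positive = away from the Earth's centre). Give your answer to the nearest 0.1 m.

ΔU = 562.6 m

At φ = -45.657°, λ = 99.154°: sin φ = -0.715168, cos φ = 0.698952, sin λ = 0.987264, cos λ = -0.159089.
ΔU = cos φ cos λ·ΔX + cos φ sin λ·ΔY + sin φ·ΔZ = (0.698952)(-0.159089)(-140) + (0.698952)(0.987264)(517) + (-0.715168)(-266) = 562.56 m.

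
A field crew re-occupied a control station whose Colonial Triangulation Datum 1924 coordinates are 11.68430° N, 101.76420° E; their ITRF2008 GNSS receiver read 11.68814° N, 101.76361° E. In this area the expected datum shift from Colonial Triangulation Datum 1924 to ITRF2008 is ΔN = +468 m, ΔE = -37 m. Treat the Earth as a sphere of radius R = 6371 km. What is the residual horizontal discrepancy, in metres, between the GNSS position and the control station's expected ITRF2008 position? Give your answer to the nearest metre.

Observed coordinate differences: Δφ = +0.00384°, Δλ = -0.00059°.
Converting to metres (1° lat = 111195 m, cos φ = 0.979278): observed ΔN = 427.0 m, observed ΔE = -64.2 m.
Subtracting the expected shift leaves a residual of 427.0 − (468) = -41.0 m north and -64.2 − (-37) = -27.2 m east.
Residual distance = √((-41.0)² + (-27.2)²) = 49.2 m.

49 m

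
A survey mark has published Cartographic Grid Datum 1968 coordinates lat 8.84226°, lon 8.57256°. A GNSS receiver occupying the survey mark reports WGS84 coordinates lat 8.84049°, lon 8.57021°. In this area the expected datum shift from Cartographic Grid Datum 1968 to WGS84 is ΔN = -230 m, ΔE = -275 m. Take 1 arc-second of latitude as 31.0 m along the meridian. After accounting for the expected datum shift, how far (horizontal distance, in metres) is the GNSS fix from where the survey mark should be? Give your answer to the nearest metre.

36 m

Observed coordinate differences: Δφ = -0.00177°, Δλ = -0.00235°.
Converting to metres (1° lat = 111600 m, cos φ = 0.988115): observed ΔN = -197.5 m, observed ΔE = -259.1 m.
Subtracting the expected shift leaves a residual of -197.5 − (-230) = 32.5 m north and -259.1 − (-275) = 15.9 m east.
Residual distance = √(32.5² + 15.9²) = 36.1 m.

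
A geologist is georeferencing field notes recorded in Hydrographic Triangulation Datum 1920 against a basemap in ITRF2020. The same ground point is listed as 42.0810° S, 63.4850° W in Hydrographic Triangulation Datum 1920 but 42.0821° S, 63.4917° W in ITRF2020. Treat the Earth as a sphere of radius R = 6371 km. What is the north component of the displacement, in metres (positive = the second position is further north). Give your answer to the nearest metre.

ΔN = -122 m

Δφ = -42.0821° − -42.0810° = -0.0011°; Δλ = -63.4917° − -63.4850° = -0.0067°.
1° along a meridian = πR/180 = 111195 m.
ΔN = Δφ × 111195 = -122.3 m; ΔE = Δλ × 111195 × cos(-42.0810°) = -0.0067 × 111195 × 0.742198 = -552.9 m.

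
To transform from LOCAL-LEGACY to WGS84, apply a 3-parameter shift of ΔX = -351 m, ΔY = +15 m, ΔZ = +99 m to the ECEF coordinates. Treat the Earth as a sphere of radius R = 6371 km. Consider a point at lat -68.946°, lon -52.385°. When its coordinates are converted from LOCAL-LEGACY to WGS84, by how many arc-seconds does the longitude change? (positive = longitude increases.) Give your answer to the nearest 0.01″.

Δλ = -24.23″

sin φ = -0.933242, cos φ = 0.359248, sin λ = -0.792130, cos λ = 0.610353.
East component: ΔE = −sin λ·ΔX + cos λ·ΔY = −(-0.792130)(-351) + (0.610353)(15) = -268.88 m.
1° of latitude spans πR/180 = 111195 m; at latitude φ, 1° of longitude spans that × cos φ = 39946.5 m, so Δλ = -268.88 / 39946.5 × 3600 = -24.232″.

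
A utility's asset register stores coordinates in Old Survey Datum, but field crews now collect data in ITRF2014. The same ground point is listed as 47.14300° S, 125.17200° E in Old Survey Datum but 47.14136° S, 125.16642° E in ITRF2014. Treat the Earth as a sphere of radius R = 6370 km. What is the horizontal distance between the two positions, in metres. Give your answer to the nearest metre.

460 m

Δφ = -47.14136° − -47.14300° = +0.00164°; Δλ = 125.16642° − 125.17200° = -0.00558°.
1° along a meridian = πR/180 = 111177 m.
ΔN = Δφ × 111177 = 182.3 m; ΔE = Δλ × 111177 × cos(-47.14300°) = -0.00558 × 111177 × 0.680171 = -422.0 m.
Distance = √(ΔE² + ΔN²) = √((-422.0)² + 182.3²) = 459.7 m.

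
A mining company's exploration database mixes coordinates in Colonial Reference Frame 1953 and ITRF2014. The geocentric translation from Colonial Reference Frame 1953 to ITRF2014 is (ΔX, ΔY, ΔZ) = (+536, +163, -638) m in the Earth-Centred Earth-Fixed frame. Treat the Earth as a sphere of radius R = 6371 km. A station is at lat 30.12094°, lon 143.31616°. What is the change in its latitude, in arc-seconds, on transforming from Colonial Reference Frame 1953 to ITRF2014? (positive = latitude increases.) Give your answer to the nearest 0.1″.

Δφ = -12.5″

sin φ = 0.501827, cos φ = 0.864968, sin λ = 0.597399, cos λ = -0.801944.
North component: ΔN = −sin φ cos λ·ΔX − sin φ sin λ·ΔY + cos φ·ΔZ = −(0.501827)(-0.801944)(536) − (0.501827)(0.597399)(163) + (0.864968)(-638) = -385.01 m.
1° of latitude spans πR/180 = 111195 m, so Δφ = -385.01 / 111195 × 3600 = -12.465″.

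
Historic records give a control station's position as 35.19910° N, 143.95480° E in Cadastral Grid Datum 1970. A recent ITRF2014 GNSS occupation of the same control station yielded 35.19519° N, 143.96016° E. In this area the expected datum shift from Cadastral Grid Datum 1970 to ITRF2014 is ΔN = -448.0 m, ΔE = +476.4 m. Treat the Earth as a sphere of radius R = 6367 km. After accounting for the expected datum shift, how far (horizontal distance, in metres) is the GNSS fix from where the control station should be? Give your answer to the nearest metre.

17 m

Observed coordinate differences: Δφ = -0.00391°, Δλ = +0.00536°.
Converting to metres (1° lat = 111125 m, cos φ = 0.817154): observed ΔN = -434.5 m, observed ΔE = 486.7 m.
Subtracting the expected shift leaves a residual of -434.5 − (-448.0) = 13.5 m north and 486.7 − (476.4) = 10.3 m east.
Residual distance = √(13.5² + 10.3²) = 17.0 m.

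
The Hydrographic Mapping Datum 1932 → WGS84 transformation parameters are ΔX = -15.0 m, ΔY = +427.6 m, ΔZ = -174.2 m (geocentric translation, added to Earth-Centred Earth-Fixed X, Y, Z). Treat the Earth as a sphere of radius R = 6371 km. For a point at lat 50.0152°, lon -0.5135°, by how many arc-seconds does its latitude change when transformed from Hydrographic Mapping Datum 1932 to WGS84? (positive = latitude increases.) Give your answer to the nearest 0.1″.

sin φ = 0.766215, cos φ = 0.642584, sin λ = -0.008962, cos λ = 0.999960.
North component: ΔN = −sin φ cos λ·ΔX − sin φ sin λ·ΔY + cos φ·ΔZ = −(0.766215)(0.999960)(-15.0) − (0.766215)(-0.008962)(427.6) + (0.642584)(-174.2) = -97.51 m.
1° of latitude spans πR/180 = 111195 m, so Δφ = -97.51 / 111195 × 3600 = -3.157″.

Δφ = -3.2″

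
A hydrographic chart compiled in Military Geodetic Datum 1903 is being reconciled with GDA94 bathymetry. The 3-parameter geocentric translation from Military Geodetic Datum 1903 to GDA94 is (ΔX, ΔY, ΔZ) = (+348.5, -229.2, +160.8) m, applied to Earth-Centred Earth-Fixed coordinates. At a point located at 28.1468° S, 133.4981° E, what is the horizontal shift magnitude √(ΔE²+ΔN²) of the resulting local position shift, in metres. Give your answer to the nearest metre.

107 m

At φ = -28.1468°, λ = 133.4981°: sin φ = -0.471732, cos φ = 0.881742, sin λ = 0.725397, cos λ = -0.688331.
ΔE = −sin λ·ΔX + cos λ·ΔY = −(0.725397)·(348.5) + (-0.688331)·(-229.2) = -95.04 m.
ΔN = −sin φ cos λ·ΔX − sin φ sin λ·ΔY + cos φ·ΔZ = −(-0.471732)(-0.688331)(348.5) − (-0.471732)(0.725397)(-229.2) + (0.881742)(160.8) = -49.81 m.
Horizontal magnitude = √(ΔE² + ΔN²) = √((-95.04)² + (-49.81)²) = 107.30 m.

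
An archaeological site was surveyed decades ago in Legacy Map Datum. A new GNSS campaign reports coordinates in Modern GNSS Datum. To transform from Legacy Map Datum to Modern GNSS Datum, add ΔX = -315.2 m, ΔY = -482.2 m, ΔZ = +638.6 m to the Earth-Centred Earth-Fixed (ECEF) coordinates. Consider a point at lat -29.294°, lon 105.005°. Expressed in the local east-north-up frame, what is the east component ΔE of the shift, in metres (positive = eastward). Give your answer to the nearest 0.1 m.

At φ = -29.294°, λ = 105.005°: sin φ = -0.489291, cos φ = 0.872121, sin λ = 0.965903, cos λ = -0.258903.
ΔE = −sin λ·ΔX + cos λ·ΔY = −(0.965903)·(-315.2) + (-0.258903)·(-482.2) = 429.30 m.

ΔE = 429.3 m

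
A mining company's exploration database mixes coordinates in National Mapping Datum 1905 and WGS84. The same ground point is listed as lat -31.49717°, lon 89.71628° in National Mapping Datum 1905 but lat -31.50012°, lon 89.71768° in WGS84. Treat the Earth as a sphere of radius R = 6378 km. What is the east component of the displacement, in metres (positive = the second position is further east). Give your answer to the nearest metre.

ΔE = 133 m

Δφ = -31.50012° − -31.49717° = -0.00295°; Δλ = 89.71768° − 89.71628° = +0.00140°.
1° along a meridian = πR/180 = 111317 m.
ΔN = Δφ × 111317 = -328.4 m; ΔE = Δλ × 111317 × cos(-31.49717°) = +0.00140 × 111317 × 0.852666 = 132.9 m.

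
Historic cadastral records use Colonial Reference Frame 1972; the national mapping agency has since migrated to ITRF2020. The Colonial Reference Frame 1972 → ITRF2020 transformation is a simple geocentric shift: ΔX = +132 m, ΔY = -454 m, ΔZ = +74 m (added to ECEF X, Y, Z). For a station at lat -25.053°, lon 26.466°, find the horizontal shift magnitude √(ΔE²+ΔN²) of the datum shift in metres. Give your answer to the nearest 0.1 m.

The local east axis at (φ, λ) is (−sin λ, cos λ, 0), so ΔE = −sin(26.466°)·132 + cos(26.466°)·(-454) = -465.25 m.
The local north axis is (−sin φ cos λ, −sin φ sin λ, cos φ), giving ΔN = 50.038 − 85.679 + 67.038 = 31.40 m.
Horizontal magnitude = √(ΔE² + ΔN²) = √((-465.25)² + 31.40²) = 466.31 m.

466.3 m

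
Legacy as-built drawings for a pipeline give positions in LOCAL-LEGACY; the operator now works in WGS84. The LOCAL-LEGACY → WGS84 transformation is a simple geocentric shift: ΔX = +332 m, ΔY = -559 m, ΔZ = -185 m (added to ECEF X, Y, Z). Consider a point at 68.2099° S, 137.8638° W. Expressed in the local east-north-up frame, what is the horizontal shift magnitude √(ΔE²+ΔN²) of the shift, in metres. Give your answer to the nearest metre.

639 m

At φ = -68.2099°, λ = -137.8638°: sin φ = -0.928550, cos φ = 0.371207, sin λ = -0.670895, cos λ = -0.741552.
ΔE = −sin λ·ΔX + cos λ·ΔY = −(-0.670895)·(332) + (-0.741552)·(-559) = 637.26 m.
ΔN = −sin φ cos λ·ΔX − sin φ sin λ·ΔY + cos φ·ΔZ = −(-0.928550)(-0.741552)(332) − (-0.928550)(-0.670895)(-559) + (0.371207)(-185) = 50.96 m.
Horizontal magnitude = √(ΔE² + ΔN²) = √(637.26² + 50.96²) = 639.30 m.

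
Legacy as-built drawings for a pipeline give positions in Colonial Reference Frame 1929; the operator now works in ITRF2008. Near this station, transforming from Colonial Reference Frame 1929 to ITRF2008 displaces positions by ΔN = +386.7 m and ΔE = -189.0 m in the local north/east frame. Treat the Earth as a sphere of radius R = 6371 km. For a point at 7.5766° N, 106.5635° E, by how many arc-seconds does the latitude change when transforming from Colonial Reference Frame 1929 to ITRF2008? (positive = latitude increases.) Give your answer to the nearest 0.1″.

Δφ = 12.5″

On a sphere of radius R, 1 rad of latitude = R, so Δφ = ΔN / R = 386.7 / 6371000 = 6.0697e-05 rad = 12.520″.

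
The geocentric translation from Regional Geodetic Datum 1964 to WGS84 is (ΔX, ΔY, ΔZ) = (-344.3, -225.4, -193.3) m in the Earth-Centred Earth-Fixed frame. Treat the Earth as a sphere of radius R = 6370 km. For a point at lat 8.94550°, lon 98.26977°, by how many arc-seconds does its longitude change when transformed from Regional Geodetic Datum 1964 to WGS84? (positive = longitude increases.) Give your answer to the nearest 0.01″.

Δλ = 12.23″

sin φ = 0.155495, cos φ = 0.987837, sin λ = 0.989602, cos λ = -0.143834.
East component: ΔE = −sin λ·ΔX + cos λ·ΔY = −(0.989602)(-344.3) + (-0.143834)(-225.4) = 373.14 m.
1° of latitude spans πR/180 = 111177 m; at latitude φ, 1° of longitude spans that × cos φ = 109825.2 m, so Δλ = 373.14 / 109825.2 × 3600 = 12.231″.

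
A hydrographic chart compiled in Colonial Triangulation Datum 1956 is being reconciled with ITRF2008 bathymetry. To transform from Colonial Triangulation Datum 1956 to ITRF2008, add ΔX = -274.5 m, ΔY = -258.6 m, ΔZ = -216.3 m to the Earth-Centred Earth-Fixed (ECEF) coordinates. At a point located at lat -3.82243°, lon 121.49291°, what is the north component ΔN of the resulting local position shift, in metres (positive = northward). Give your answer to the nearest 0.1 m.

ΔN = -221.0 m

At φ = -3.82243°, λ = 121.49291°: sin φ = -0.066665, cos φ = 0.997775, sin λ = 0.852705, cos λ = -0.522393.
ΔN = −sin φ cos λ·ΔX − sin φ sin λ·ΔY + cos φ·ΔZ = −(-0.066665)(-0.522393)(-274.5) − (-0.066665)(0.852705)(-258.6) + (0.997775)(-216.3) = -220.96 m.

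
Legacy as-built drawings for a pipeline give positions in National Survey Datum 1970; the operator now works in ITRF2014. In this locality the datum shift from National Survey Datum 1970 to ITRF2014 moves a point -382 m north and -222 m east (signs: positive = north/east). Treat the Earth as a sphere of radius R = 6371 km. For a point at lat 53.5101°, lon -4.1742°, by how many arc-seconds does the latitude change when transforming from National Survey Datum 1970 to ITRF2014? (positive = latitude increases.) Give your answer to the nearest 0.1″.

On a sphere of radius R, 1 rad of latitude = R, so Δφ = ΔN / R = -382.0 / 6371000 = -5.9959e-05 rad = -12.367″.

Δφ = -12.4″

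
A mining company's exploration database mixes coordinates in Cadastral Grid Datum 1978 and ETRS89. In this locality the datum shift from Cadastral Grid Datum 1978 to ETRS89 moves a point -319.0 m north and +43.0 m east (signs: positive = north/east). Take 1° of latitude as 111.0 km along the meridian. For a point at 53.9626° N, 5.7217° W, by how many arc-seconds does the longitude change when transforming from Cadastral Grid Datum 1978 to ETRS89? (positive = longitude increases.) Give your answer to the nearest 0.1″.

Δλ = 2.4″

At latitude 53.9626°, cos φ = 0.588313.
1° of longitude at this latitude = 111.0 × cos φ = 65.30 km, so Δλ = 43.0 / 65302.8 = 0.0006585° = 2.370″.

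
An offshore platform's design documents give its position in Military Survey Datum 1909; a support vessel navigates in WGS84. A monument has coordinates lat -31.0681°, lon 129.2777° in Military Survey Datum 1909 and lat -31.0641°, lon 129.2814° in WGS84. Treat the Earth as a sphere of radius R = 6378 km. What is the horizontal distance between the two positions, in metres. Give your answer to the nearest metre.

568 m

Δφ = -31.0641° − -31.0681° = +0.0040°; Δλ = 129.2814° − 129.2777° = +0.0037°.
1° along a meridian = πR/180 = 111317 m.
ΔN = Δφ × 111317 = 445.3 m; ΔE = Δλ × 111317 × cos(-31.0681°) = +0.0037 × 111317 × 0.856555 = 352.8 m.
Distance = √(ΔE² + ΔN²) = √(352.8² + 445.3²) = 568.1 m.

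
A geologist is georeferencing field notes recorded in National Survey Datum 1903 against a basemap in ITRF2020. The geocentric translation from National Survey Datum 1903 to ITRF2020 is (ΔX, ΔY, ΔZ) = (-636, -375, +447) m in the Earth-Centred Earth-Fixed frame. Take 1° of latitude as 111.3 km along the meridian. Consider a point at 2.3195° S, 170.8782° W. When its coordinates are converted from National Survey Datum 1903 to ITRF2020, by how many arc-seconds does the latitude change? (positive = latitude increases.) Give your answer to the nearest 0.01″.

sin φ = -0.040472, cos φ = 0.999181, sin λ = -0.158534, cos λ = -0.987354.
North component: ΔN = −sin φ cos λ·ΔX − sin φ sin λ·ΔY + cos φ·ΔZ = −(-0.040472)(-0.987354)(-636) − (-0.040472)(-0.158534)(-375) + (0.999181)(447) = 474.45 m.
1° of latitude spans 111300 m, so Δφ = 474.45 / 111300 × 3600 = 15.346″.

Δφ = 15.35″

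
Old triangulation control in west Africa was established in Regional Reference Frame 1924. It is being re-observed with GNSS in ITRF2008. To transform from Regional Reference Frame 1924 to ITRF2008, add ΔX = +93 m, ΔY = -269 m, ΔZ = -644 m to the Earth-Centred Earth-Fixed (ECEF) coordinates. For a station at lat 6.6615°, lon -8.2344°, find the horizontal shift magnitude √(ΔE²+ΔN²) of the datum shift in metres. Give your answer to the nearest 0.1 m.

701.9 m

The local east axis at (φ, λ) is (−sin λ, cos λ, 0), so ΔE = −sin(-8.2344°)·93 + cos(-8.2344°)·(-269) = -252.91 m.
The local north axis is (−sin φ cos λ, −sin φ sin λ, cos φ), giving ΔN = -10.677 − 4.469 − 639.652 = -654.80 m.
Horizontal magnitude = √(ΔE² + ΔN²) = √((-252.91)² + (-654.80)²) = 701.94 m.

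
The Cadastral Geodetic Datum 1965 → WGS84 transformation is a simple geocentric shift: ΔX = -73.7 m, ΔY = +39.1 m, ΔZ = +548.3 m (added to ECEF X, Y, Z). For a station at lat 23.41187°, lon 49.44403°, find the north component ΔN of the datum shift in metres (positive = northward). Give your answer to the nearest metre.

At φ = 23.41187°, λ = 49.44403°: sin φ = 0.397338, cos φ = 0.917672, sin λ = 0.759771, cos λ = 0.650191.
ΔN = −sin φ cos λ·ΔX − sin φ sin λ·ΔY + cos φ·ΔZ = −(0.397338)(0.650191)(-73.7) − (0.397338)(0.759771)(39.1) + (0.917672)(548.3) = 510.40 m.

ΔN = 510 m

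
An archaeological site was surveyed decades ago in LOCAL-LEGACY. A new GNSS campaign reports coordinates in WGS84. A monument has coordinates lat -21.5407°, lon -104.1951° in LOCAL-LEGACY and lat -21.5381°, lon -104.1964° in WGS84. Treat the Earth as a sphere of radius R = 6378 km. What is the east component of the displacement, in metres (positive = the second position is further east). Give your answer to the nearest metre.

ΔE = -135 m

Δφ = -21.5381° − -21.5407° = +0.0026°; Δλ = -104.1964° − -104.1951° = -0.0013°.
1° along a meridian = πR/180 = 111317 m.
ΔN = Δφ × 111317 = 289.4 m; ΔE = Δλ × 111317 × cos(-21.5407°) = -0.0013 × 111317 × 0.930157 = -134.6 m.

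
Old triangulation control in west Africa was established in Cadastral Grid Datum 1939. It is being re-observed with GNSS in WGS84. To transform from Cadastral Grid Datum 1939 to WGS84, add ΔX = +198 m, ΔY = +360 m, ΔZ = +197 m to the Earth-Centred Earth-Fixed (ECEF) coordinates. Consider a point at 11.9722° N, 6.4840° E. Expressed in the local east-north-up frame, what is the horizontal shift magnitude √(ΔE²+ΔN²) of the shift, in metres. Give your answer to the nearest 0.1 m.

The local east axis at (φ, λ) is (−sin λ, cos λ, 0), so ΔE = −sin(6.4840°)·198 + cos(6.4840°)·360 = 335.34 m.
The local north axis is (−sin φ cos λ, −sin φ sin λ, cos φ), giving ΔN = -40.810 − 8.433 + 192.715 = 143.47 m.
Horizontal magnitude = √(ΔE² + ΔN²) = √(335.34² + 143.47²) = 364.74 m.

364.7 m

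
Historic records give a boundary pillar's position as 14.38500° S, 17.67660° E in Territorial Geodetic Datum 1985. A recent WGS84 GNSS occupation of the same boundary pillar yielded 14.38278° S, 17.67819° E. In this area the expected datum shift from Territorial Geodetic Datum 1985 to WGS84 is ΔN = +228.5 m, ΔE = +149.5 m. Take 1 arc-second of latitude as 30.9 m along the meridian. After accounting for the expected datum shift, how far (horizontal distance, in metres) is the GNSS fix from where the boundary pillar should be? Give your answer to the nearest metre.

29 m

Observed coordinate differences: Δφ = +0.00222°, Δλ = +0.00159°.
Converting to metres (1° lat = 111240 m, cos φ = 0.968648): observed ΔN = 247.0 m, observed ΔE = 171.3 m.
Subtracting the expected shift leaves a residual of 247.0 − (228.5) = 18.5 m north and 171.3 − (149.5) = 21.8 m east.
Residual distance = √(18.5² + 21.8²) = 28.6 m.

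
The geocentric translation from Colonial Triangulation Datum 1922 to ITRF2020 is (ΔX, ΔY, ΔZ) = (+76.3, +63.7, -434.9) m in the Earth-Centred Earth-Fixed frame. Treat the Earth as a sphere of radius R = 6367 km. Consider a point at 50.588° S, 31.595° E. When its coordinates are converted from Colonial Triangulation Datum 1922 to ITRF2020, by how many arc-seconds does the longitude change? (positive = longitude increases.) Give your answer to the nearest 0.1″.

Δλ = 0.7″

sin φ = -0.772601, cos φ = 0.634892, sin λ = 0.523912, cos λ = 0.851773.
East component: ΔE = −sin λ·ΔX + cos λ·ΔY = −(0.523912)(76.3) + (0.851773)(63.7) = 14.28 m.
1° of latitude spans πR/180 = 111125 m; at latitude φ, 1° of longitude spans that × cos φ = 70552.5 m, so Δλ = 14.28 / 70552.5 × 3600 = 0.729″.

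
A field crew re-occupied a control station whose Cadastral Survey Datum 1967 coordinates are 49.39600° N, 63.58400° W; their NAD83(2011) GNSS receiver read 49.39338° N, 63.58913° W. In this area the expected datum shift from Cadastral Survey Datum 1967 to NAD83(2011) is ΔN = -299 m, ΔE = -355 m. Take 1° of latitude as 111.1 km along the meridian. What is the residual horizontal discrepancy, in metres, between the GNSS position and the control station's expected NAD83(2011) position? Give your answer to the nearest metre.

18 m

Observed coordinate differences: Δφ = -0.00262°, Δλ = -0.00513°.
Converting to metres (1° lat = 111100 m, cos φ = 0.650827): observed ΔN = -291.1 m, observed ΔE = -370.9 m.
Subtracting the expected shift leaves a residual of -291.1 − (-299) = 7.9 m north and -370.9 − (-355) = -15.9 m east.
Residual distance = √(7.9² + (-15.9)²) = 17.8 m.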